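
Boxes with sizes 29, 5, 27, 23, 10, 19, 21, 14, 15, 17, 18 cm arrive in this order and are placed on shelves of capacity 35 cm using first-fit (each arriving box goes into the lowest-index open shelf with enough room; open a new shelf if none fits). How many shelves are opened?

  29 → shelf 1 (new)  [load 29/35]
  5 → shelf 1  [load 34/35]
  27 → shelf 2 (new)  [load 27/35]
  23 → shelf 3 (new)  [load 23/35]
  10 → shelf 3  [load 33/35]
  19 → shelf 4 (new)  [load 19/35]
  21 → shelf 5 (new)  [load 21/35]
  14 → shelf 4  [load 33/35]
  15 → shelf 6 (new)  [load 15/35]
  17 → shelf 6  [load 32/35]
  18 → shelf 7 (new)  [load 18/35]
7 shelves opened.

7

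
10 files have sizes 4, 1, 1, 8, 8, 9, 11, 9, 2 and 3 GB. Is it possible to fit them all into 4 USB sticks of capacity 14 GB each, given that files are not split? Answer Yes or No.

Total = 56 GB; ⌈56/14⌉ = 4.
5 files each exceed half the capacity and cannot share a USB stick, forcing at least 5 USB sticks.
At least 5 USB sticks are required, but only 4 are allowed.

No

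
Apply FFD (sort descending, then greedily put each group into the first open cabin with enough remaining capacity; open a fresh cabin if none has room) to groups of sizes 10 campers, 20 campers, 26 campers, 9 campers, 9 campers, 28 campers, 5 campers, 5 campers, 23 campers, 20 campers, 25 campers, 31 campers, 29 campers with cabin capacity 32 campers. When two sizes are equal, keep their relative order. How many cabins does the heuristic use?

8

Sorted descending: 31, 29, 28, 26, 25, 23, 20, 20, 10, 9, 9, 5, 5.
  31 → cabin 1 (new)  [load 31/32]
  29 → cabin 2 (new)  [load 29/32]
  28 → cabin 3 (new)  [load 28/32]
  26 → cabin 4 (new)  [load 26/32]
  25 → cabin 5 (new)  [load 25/32]
  23 → cabin 6 (new)  [load 23/32]
  20 → cabin 7 (new)  [load 20/32]
  20 → cabin 8 (new)  [load 20/32]
  10 → cabin 7  [load 30/32]
  9 → cabin 6  [load 32/32]
  9 → cabin 8  [load 29/32]
  5 → cabin 4  [load 31/32]
  5 → cabin 5  [load 30/32]
8 cabins opened.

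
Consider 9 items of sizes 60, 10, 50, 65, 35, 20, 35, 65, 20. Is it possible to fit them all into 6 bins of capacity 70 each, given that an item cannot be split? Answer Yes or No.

Yes

A valid assignment using 6 bins:
  bin 1: 65 = 65
  bin 2: 65 = 65
  bin 3: 60 + 10 = 70
  bin 4: 50 + 20 = 70
  bin 5: 35 + 35 = 70
  bin 6: 20 = 20
Every load is within 70, so 6 bins suffice.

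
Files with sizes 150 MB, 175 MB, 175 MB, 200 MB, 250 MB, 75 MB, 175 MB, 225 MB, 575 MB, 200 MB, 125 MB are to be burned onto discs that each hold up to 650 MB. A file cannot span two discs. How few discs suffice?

Total = 575 + 250 + 225 + 200 + 200 + 175 + 175 + 175 + 150 + 125 + 75 = 2325 MB.
Lower bound: ⌈2325/650⌉ = 4 discs.
A packing using 4 discs:
  disc 1: 575 + 75 = 650
  disc 2: 250 + 225 + 175 = 650
  disc 3: 200 + 200 + 175 = 575
  disc 4: 175 + 150 + 125 = 450
This matches the lower bound, so 4 is optimal.

4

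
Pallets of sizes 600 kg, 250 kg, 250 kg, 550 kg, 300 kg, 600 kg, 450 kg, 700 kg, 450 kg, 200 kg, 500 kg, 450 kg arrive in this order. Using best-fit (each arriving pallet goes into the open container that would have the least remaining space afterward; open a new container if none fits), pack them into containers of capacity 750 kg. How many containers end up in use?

9

  600 → container 1 (new)  [load 600/750]
  250 → container 2 (new)  [load 250/750]
  250 → container 2  [load 500/750]
  550 → container 3 (new)  [load 550/750]
  300 → container 4 (new)  [load 300/750]
  600 → container 5 (new)  [load 600/750]
  450 → container 4  [load 750/750]
  700 → container 6 (new)  [load 700/750]
  450 → container 7 (new)  [load 450/750]
  200 → container 3  [load 750/750]
  500 → container 8 (new)  [load 500/750]
  450 → container 9 (new)  [load 450/750]
9 containers opened.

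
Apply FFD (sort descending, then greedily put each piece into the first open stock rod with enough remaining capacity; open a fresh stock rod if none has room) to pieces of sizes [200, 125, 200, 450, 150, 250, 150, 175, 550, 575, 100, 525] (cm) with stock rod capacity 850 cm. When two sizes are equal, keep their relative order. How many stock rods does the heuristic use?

5

Sorted descending: 575, 550, 525, 450, 250, 200, 200, 175, 150, 150, 125, 100.
  575 → stock rod 1 (new)  [load 575/850]
  550 → stock rod 2 (new)  [load 550/850]
  525 → stock rod 3 (new)  [load 525/850]
  450 → stock rod 4 (new)  [load 450/850]
  250 → stock rod 1  [load 825/850]
  200 → stock rod 2  [load 750/850]
  200 → stock rod 3  [load 725/850]
  175 → stock rod 4  [load 625/850]
  150 → stock rod 4  [load 775/850]
  150 → stock rod 5 (new)  [load 150/850]
  125 → stock rod 3  [load 850/850]
  100 → stock rod 2  [load 850/850]
5 stock rods opened.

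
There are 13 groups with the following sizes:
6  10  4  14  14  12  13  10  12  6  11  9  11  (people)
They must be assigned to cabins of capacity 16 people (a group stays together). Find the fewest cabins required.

Total = 14 + 14 + 13 + 12 + 12 + 11 + 11 + 10 + 10 + 9 + 6 + 6 + 4 = 132 people.
Lower bound: ⌈132/16⌉ = 9 cabins.
Also, 10 groups each exceed 8 people, and no two of those can share a cabin, so at least 10 cabins are needed.
A packing using 10 cabins:
  cabin 1: 14 = 14
  cabin 2: 14 = 14
  cabin 3: 13 = 13
  cabin 4: 12 + 4 = 16
  cabin 5: 12 = 12
  cabin 6: 11 = 11
  cabin 7: 11 = 11
  cabin 8: 10 + 6 = 16
  cabin 9: 10 + 6 = 16
  cabin 10: 9 = 9
This matches the lower bound, so 10 is optimal.

10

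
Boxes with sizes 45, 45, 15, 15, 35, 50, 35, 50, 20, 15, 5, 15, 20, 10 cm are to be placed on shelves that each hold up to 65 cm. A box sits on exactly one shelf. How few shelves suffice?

Total = 50 + 50 + 45 + 45 + 35 + 35 + 20 + 20 + 15 + 15 + 15 + 15 + 10 + 5 = 375 cm.
Lower bound: ⌈375/65⌉ = 6 shelves.
A packing using 6 shelves:
  shelf 1: 50 + 15 = 65
  shelf 2: 50 + 15 = 65
  shelf 3: 45 + 20 = 65
  shelf 4: 45 + 20 = 65
  shelf 5: 35 + 15 + 15 = 65
  shelf 6: 35 + 10 + 5 = 50
This matches the lower bound, so 6 is optimal.

6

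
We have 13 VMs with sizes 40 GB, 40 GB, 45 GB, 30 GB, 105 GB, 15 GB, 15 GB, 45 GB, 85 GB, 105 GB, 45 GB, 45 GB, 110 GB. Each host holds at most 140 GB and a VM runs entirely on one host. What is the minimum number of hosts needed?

6

Total = 110 + 105 + 105 + 85 + 45 + 45 + 45 + 45 + 40 + 40 + 30 + 15 + 15 = 725 GB.
Lower bound: ⌈725/140⌉ = 6 hosts.
A packing using 6 hosts:
  host 1: 110 + 30 = 140
  host 2: 105 + 15 + 15 = 135
  host 3: 105 = 105
  host 4: 85 + 45 = 130
  host 5: 45 + 45 + 45 = 135
  host 6: 40 + 40 = 80
This matches the lower bound, so 6 is optimal.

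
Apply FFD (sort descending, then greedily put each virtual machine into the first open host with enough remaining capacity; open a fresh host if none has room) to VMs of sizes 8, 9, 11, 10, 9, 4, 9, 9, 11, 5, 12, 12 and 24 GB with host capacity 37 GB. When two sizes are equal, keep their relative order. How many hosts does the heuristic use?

4

Sorted descending: 24, 12, 12, 11, 11, 10, 9, 9, 9, 9, 8, 5, 4.
  24 → host 1 (new)  [load 24/37]
  12 → host 1  [load 36/37]
  12 → host 2 (new)  [load 12/37]
  11 → host 2  [load 23/37]
  11 → host 2  [load 34/37]
  10 → host 3 (new)  [load 10/37]
  9 → host 3  [load 19/37]
  9 → host 3  [load 28/37]
  9 → host 3  [load 37/37]
  9 → host 4 (new)  [load 9/37]
  8 → host 4  [load 17/37]
  5 → host 4  [load 22/37]
  4 → host 4  [load 26/37]
4 hosts opened.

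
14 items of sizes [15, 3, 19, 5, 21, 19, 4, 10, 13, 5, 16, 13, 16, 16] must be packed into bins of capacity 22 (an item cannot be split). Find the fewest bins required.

Total = 21 + 19 + 19 + 16 + 16 + 16 + 15 + 13 + 13 + 10 + 5 + 5 + 4 + 3 = 175.
Lower bound: ⌈175/22⌉ = 8 bins.
Also, 9 items each exceed 11, and no two of those can share a bin, so at least 9 bins are needed.
A packing using 10 bins:
  bin 1: 21 = 21
  bin 2: 19 + 3 = 22
  bin 3: 19 = 19
  bin 4: 16 + 5 = 21
  bin 5: 16 + 5 = 21
  bin 6: 16 + 4 = 20
  bin 7: 15 = 15
  bin 8: 13 = 13
  bin 9: 13 = 13
  bin 10: 10 = 10
No arrangement into 9 bins stays within capacity, so 10 is optimal.

10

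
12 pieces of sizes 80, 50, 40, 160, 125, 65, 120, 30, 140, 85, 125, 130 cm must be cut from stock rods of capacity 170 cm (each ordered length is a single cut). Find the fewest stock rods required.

Total = 160 + 140 + 130 + 125 + 125 + 120 + 85 + 80 + 65 + 50 + 40 + 30 = 1150 cm.
Lower bound: ⌈1150/170⌉ = 7 stock rods.
A packing using 8 stock rods:
  stock rod 1: 160 = 160
  stock rod 2: 140 + 30 = 170
  stock rod 3: 130 + 40 = 170
  stock rod 4: 125 = 125
  stock rod 5: 125 = 125
  stock rod 6: 120 + 50 = 170
  stock rod 7: 85 + 80 = 165
  stock rod 8: 65 = 65
No arrangement into 7 stock rods stays within capacity, so 8 is optimal.

8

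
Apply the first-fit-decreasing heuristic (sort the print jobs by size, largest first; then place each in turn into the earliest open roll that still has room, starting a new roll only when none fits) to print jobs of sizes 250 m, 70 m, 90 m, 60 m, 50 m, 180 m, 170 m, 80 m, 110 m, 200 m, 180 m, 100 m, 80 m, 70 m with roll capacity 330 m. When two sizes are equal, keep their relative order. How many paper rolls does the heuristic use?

6

Sorted descending: 250, 200, 180, 180, 170, 110, 100, 90, 80, 80, 70, 70, 60, 50.
  250 → roll 1 (new)  [load 250/330]
  200 → roll 2 (new)  [load 200/330]
  180 → roll 3 (new)  [load 180/330]
  180 → roll 4 (new)  [load 180/330]
  170 → roll 5 (new)  [load 170/330]
  110 → roll 2  [load 310/330]
  100 → roll 3  [load 280/330]
  90 → roll 4  [load 270/330]
  80 → roll 1  [load 330/330]
  80 → roll 5  [load 250/330]
  70 → roll 5  [load 320/330]
  70 → roll 6 (new)  [load 70/330]
  60 → roll 4  [load 330/330]
  50 → roll 3  [load 330/330]
6 paper rolls opened.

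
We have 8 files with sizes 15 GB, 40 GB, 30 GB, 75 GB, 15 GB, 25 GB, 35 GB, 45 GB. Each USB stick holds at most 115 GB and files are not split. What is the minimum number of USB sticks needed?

3

Total = 75 + 45 + 40 + 35 + 30 + 25 + 15 + 15 = 280 GB.
Lower bound: ⌈280/115⌉ = 3 USB sticks.
A packing using 3 USB sticks:
  USB stick 1: 75 + 40 = 115
  USB stick 2: 45 + 35 + 30 = 110
  USB stick 3: 25 + 15 + 15 = 55
This matches the lower bound, so 3 is optimal.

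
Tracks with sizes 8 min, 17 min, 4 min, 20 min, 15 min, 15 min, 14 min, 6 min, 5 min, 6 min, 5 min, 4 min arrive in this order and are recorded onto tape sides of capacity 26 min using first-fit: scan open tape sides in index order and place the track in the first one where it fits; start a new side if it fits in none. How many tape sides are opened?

  8 → side 1 (new)  [load 8/26]
  17 → side 1  [load 25/26]
  4 → side 2 (new)  [load 4/26]
  20 → side 2  [load 24/26]
  15 → side 3 (new)  [load 15/26]
  15 → side 4 (new)  [load 15/26]
  14 → side 5 (new)  [load 14/26]
  6 → side 3  [load 21/26]
  5 → side 3  [load 26/26]
  6 → side 4  [load 21/26]
  5 → side 4  [load 26/26]
  4 → side 5  [load 18/26]
5 tape sides opened.

5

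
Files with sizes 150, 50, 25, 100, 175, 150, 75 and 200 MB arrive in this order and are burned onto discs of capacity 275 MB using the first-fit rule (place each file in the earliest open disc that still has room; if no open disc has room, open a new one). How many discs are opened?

  150 → disc 1 (new)  [load 150/275]
  50 → disc 1  [load 200/275]
  25 → disc 1  [load 225/275]
  100 → disc 2 (new)  [load 100/275]
  175 → disc 2  [load 275/275]
  150 → disc 3 (new)  [load 150/275]
  75 → disc 3  [load 225/275]
  200 → disc 4 (new)  [load 200/275]
4 discs opened.

4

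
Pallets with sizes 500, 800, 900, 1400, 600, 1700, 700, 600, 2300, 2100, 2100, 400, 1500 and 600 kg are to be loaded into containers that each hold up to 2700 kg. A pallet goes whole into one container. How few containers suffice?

7

Total = 2300 + 2100 + 2100 + 1700 + 1500 + 1400 + 900 + 800 + 700 + 600 + 600 + 600 + 500 + 400 = 16200 kg.
Lower bound: ⌈16200/2700⌉ = 6 containers.
A packing using 7 containers:
  container 1: 2300 + 400 = 2700
  container 2: 2100 + 600 = 2700
  container 3: 2100 + 600 = 2700
  container 4: 1700 + 900 = 2600
  container 5: 1500 + 800 = 2300
  container 6: 1400 + 700 + 600 = 2700
  container 7: 500 = 500
No arrangement into 6 containers stays within capacity, so 7 is optimal.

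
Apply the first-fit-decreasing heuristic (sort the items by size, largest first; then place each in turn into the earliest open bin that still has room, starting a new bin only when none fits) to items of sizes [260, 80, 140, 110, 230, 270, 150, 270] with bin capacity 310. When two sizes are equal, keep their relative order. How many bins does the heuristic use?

Sorted descending: 270, 270, 260, 230, 150, 140, 110, 80.
  270 → bin 1 (new)  [load 270/310]
  270 → bin 2 (new)  [load 270/310]
  260 → bin 3 (new)  [load 260/310]
  230 → bin 4 (new)  [load 230/310]
  150 → bin 5 (new)  [load 150/310]
  140 → bin 5  [load 290/310]
  110 → bin 6 (new)  [load 110/310]
  80 → bin 4  [load 310/310]
6 bins opened.

6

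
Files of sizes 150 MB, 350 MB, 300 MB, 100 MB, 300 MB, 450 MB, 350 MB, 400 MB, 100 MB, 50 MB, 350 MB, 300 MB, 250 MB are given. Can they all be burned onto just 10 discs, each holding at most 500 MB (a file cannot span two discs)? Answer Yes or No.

Yes

A valid assignment using 9 discs:
  disc 1: 450 + 50 = 500
  disc 2: 400 + 100 = 500
  disc 3: 350 + 150 = 500
  disc 4: 350 + 100 = 450
  disc 5: 350 = 350
  disc 6: 300 = 300
  disc 7: 300 = 300
  disc 8: 300 = 300
  disc 9: 250 = 250
That uses only 9 ≤ 10, so 10 discs are enough.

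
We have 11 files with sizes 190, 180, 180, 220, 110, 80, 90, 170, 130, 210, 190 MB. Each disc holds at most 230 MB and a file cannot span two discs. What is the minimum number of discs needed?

Total = 220 + 210 + 190 + 190 + 180 + 180 + 170 + 130 + 110 + 90 + 80 = 1750 MB.
Lower bound: ⌈1750/230⌉ = 8 discs.
A packing using 9 discs:
  disc 1: 220 = 220
  disc 2: 210 = 210
  disc 3: 190 = 190
  disc 4: 190 = 190
  disc 5: 180 = 180
  disc 6: 180 = 180
  disc 7: 170 = 170
  disc 8: 130 + 90 = 220
  disc 9: 110 + 80 = 190
No arrangement into 8 discs stays within capacity, so 9 is optimal.

9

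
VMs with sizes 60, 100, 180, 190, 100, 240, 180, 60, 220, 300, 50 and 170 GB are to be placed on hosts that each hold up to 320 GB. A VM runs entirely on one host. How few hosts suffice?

7

Total = 300 + 240 + 220 + 190 + 180 + 180 + 170 + 100 + 100 + 60 + 60 + 50 = 1850 GB.
Lower bound: ⌈1850/320⌉ = 6 hosts.
Also, 7 VMs each exceed 160 GB, and no two of those can share a host, so at least 7 hosts are needed.
A packing using 7 hosts:
  host 1: 300 = 300
  host 2: 240 + 60 = 300
  host 3: 220 + 100 = 320
  host 4: 190 + 100 = 290
  host 5: 180 + 60 + 50 = 290
  host 6: 180 = 180
  host 7: 170 = 170
This matches the lower bound, so 7 is optimal.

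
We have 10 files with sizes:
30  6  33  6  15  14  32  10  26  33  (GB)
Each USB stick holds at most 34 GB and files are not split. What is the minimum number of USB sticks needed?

7

Total = 33 + 33 + 32 + 30 + 26 + 15 + 14 + 10 + 6 + 6 = 205 GB.
Lower bound: ⌈205/34⌉ = 7 USB sticks.
A packing using 7 USB sticks:
  USB stick 1: 33 = 33
  USB stick 2: 33 = 33
  USB stick 3: 32 = 32
  USB stick 4: 30 = 30
  USB stick 5: 26 + 6 = 32
  USB stick 6: 15 + 14 = 29
  USB stick 7: 10 + 6 = 16
This matches the lower bound, so 7 is optimal.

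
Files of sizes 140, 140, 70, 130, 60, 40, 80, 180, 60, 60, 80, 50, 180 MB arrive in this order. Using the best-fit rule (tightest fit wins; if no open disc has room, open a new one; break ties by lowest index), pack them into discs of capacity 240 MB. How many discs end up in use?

6

  140 → disc 1 (new)  [load 140/240]
  140 → disc 2 (new)  [load 140/240]
  70 → disc 1  [load 210/240]
  130 → disc 3 (new)  [load 130/240]
  60 → disc 2  [load 200/240]
  40 → disc 2  [load 240/240]
  80 → disc 3  [load 210/240]
  180 → disc 4 (new)  [load 180/240]
  60 → disc 4  [load 240/240]
  60 → disc 5 (new)  [load 60/240]
  80 → disc 5  [load 140/240]
  50 → disc 5  [load 190/240]
  180 → disc 6 (new)  [load 180/240]
6 discs opened.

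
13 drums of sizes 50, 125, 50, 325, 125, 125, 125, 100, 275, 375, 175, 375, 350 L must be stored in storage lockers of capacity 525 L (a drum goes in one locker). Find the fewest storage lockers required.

Total = 375 + 375 + 350 + 325 + 275 + 175 + 125 + 125 + 125 + 125 + 100 + 50 + 50 = 2575 L.
Lower bound: ⌈2575/525⌉ = 5 storage lockers.
A packing using 5 storage lockers:
  locker 1: 375 + 125 = 500
  locker 2: 375 + 125 = 500
  locker 3: 350 + 175 = 525
  locker 4: 325 + 100 + 50 + 50 = 525
  locker 5: 275 + 125 + 125 = 525
This matches the lower bound, so 5 is optimal.

5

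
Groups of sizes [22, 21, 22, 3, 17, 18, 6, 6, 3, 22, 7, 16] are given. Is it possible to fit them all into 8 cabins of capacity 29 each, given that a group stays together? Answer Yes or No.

Yes

A valid assignment using 7 cabins:
  cabin 1: 22 + 7 = 29
  cabin 2: 22 + 6 = 28
  cabin 3: 22 + 6 = 28
  cabin 4: 21 + 3 + 3 = 27
  cabin 5: 18 = 18
  cabin 6: 17 = 17
  cabin 7: 16 = 16
That uses only 7 ≤ 8, so 8 cabins are enough.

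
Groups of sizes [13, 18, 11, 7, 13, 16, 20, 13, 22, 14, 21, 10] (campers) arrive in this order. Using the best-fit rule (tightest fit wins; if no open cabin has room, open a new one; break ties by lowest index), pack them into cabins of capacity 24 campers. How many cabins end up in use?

9

  13 → cabin 1 (new)  [load 13/24]
  18 → cabin 2 (new)  [load 18/24]
  11 → cabin 1  [load 24/24]
  7 → cabin 3 (new)  [load 7/24]
  13 → cabin 3  [load 20/24]
  16 → cabin 4 (new)  [load 16/24]
  20 → cabin 5 (new)  [load 20/24]
  13 → cabin 6 (new)  [load 13/24]
  22 → cabin 7 (new)  [load 22/24]
  14 → cabin 8 (new)  [load 14/24]
  21 → cabin 9 (new)  [load 21/24]
  10 → cabin 8  [load 24/24]
9 cabins opened.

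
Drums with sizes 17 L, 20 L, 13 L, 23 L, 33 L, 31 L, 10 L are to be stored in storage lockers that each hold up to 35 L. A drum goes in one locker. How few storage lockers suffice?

Total = 33 + 31 + 23 + 20 + 17 + 13 + 10 = 147 L.
Lower bound: ⌈147/35⌉ = 5 storage lockers.
A packing using 5 storage lockers:
  locker 1: 33 = 33
  locker 2: 31 = 31
  locker 3: 23 + 10 = 33
  locker 4: 20 + 13 = 33
  locker 5: 17 = 17
This matches the lower bound, so 5 is optimal.

5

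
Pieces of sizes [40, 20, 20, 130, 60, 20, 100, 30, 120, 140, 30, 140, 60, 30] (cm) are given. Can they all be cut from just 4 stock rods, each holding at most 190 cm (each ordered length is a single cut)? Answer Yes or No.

No

Total = 940 cm; ⌈940/190⌉ = 5.
At least 5 stock rods are required, but only 4 are allowed.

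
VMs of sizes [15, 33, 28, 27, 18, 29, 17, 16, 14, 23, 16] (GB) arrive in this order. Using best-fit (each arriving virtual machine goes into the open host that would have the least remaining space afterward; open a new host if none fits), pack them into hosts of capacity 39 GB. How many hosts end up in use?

8

  15 → host 1 (new)  [load 15/39]
  33 → host 2 (new)  [load 33/39]
  28 → host 3 (new)  [load 28/39]
  27 → host 4 (new)  [load 27/39]
  18 → host 1  [load 33/39]
  29 → host 5 (new)  [load 29/39]
  17 → host 6 (new)  [load 17/39]
  16 → host 6  [load 33/39]
  14 → host 7 (new)  [load 14/39]
  23 → host 7  [load 37/39]
  16 → host 8 (new)  [load 16/39]
8 hosts opened.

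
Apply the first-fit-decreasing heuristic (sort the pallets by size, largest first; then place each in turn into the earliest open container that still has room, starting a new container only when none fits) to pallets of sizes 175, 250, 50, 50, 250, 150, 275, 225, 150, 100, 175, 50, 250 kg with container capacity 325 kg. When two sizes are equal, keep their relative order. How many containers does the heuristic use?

Sorted descending: 275, 250, 250, 250, 225, 175, 175, 150, 150, 100, 50, 50, 50.
  275 → container 1 (new)  [load 275/325]
  250 → container 2 (new)  [load 250/325]
  250 → container 3 (new)  [load 250/325]
  250 → container 4 (new)  [load 250/325]
  225 → container 5 (new)  [load 225/325]
  175 → container 6 (new)  [load 175/325]
  175 → container 7 (new)  [load 175/325]
  150 → container 6  [load 325/325]
  150 → container 7  [load 325/325]
  100 → container 5  [load 325/325]
  50 → container 1  [load 325/325]
  50 → container 2  [load 300/325]
  50 → container 3  [load 300/325]
7 containers opened.

7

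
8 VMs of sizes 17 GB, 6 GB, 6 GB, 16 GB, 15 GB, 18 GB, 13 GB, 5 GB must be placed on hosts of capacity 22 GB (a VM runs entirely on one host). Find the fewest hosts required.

Total = 18 + 17 + 16 + 15 + 13 + 6 + 6 + 5 = 96 GB.
Lower bound: ⌈96/22⌉ = 5 hosts.
A packing using 5 hosts:
  host 1: 18 = 18
  host 2: 17 + 5 = 22
  host 3: 16 + 6 = 22
  host 4: 15 + 6 = 21
  host 5: 13 = 13
This matches the lower bound, so 5 is optimal.

5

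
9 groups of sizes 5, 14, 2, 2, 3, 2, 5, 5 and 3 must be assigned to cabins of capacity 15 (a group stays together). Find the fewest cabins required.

3

Total = 14 + 5 + 5 + 5 + 3 + 3 + 2 + 2 + 2 = 41.
Lower bound: ⌈41/15⌉ = 3 cabins.
A packing using 3 cabins:
  cabin 1: 14 = 14
  cabin 2: 5 + 5 + 5 = 15
  cabin 3: 3 + 3 + 2 + 2 + 2 = 12
This matches the lower bound, so 3 is optimal.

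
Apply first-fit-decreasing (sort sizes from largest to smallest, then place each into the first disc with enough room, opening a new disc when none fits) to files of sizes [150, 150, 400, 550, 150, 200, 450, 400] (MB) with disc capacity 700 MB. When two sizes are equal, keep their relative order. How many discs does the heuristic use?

Sorted descending: 550, 450, 400, 400, 200, 150, 150, 150.
  550 → disc 1 (new)  [load 550/700]
  450 → disc 2 (new)  [load 450/700]
  400 → disc 3 (new)  [load 400/700]
  400 → disc 4 (new)  [load 400/700]
  200 → disc 2  [load 650/700]
  150 → disc 1  [load 700/700]
  150 → disc 3  [load 550/700]
  150 → disc 3  [load 700/700]
4 discs opened.

4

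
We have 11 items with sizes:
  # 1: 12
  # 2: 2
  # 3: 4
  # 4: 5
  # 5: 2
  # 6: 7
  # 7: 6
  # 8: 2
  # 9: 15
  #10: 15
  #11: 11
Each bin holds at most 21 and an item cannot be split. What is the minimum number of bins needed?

Total = 15 + 15 + 12 + 11 + 7 + 6 + 5 + 4 + 2 + 2 + 2 = 81.
Lower bound: ⌈81/21⌉ = 4 bins.
A packing using 4 bins:
  bin 1: 15 + 6 = 21
  bin 2: 15 + 5 = 20
  bin 3: 12 + 7 + 2 = 21
  bin 4: 11 + 4 + 2 + 2 = 19
This matches the lower bound, so 4 is optimal.

4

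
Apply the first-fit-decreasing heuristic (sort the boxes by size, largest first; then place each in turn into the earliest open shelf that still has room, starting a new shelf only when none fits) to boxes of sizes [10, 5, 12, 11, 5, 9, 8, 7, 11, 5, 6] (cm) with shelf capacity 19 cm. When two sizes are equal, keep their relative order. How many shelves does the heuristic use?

5

Sorted descending: 12, 11, 11, 10, 9, 8, 7, 6, 5, 5, 5.
  12 → shelf 1 (new)  [load 12/19]
  11 → shelf 2 (new)  [load 11/19]
  11 → shelf 3 (new)  [load 11/19]
  10 → shelf 4 (new)  [load 10/19]
  9 → shelf 4  [load 19/19]
  8 → shelf 2  [load 19/19]
  7 → shelf 1  [load 19/19]
  6 → shelf 3  [load 17/19]
  5 → shelf 5 (new)  [load 5/19]
  5 → shelf 5  [load 10/19]
  5 → shelf 5  [load 15/19]
5 shelves opened.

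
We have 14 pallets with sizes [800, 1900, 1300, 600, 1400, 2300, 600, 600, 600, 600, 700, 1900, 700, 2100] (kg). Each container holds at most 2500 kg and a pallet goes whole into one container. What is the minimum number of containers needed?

Total = 2300 + 2100 + 1900 + 1900 + 1400 + 1300 + 800 + 700 + 700 + 600 + 600 + 600 + 600 + 600 = 16100 kg.
Lower bound: ⌈16100/2500⌉ = 7 containers.
A packing using 7 containers:
  container 1: 2300 = 2300
  container 2: 2100 = 2100
  container 3: 1900 + 600 = 2500
  container 4: 1900 + 600 = 2500
  container 5: 1400 + 800 = 2200
  container 6: 1300 + 700 = 2000
  container 7: 700 + 600 + 600 + 600 = 2500
This matches the lower bound, so 7 is optimal.

7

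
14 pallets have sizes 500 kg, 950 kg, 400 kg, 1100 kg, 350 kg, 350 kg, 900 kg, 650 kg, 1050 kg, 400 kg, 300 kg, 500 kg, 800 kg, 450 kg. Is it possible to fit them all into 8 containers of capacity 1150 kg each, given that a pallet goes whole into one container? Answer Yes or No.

No

Total = 8700 kg; ⌈8700/1150⌉ = 8.
The bound of 8 does not rule out 8, but exhaustive search shows no assignment into 8 containers of capacity 1150 kg exists — the minimum is 9.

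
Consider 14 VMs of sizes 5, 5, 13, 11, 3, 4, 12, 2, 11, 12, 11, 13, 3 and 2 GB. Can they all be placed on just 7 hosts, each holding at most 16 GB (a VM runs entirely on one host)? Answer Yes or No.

A valid assignment using 7 hosts:
  host 1: 13 + 3 = 16
  host 2: 13 + 3 = 16
  host 3: 12 + 4 = 16
  host 4: 12 + 2 + 2 = 16
  host 5: 11 + 5 = 16
  host 6: 11 + 5 = 16
  host 7: 11 = 11
Every load is within 16 GB, so 7 hosts suffice.

Yes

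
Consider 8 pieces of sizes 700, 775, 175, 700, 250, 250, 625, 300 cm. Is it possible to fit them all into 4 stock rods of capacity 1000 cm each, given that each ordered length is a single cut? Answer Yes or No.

A valid assignment using 4 stock rods:
  stock rod 1: 775 + 175 = 950
  stock rod 2: 700 + 300 = 1000
  stock rod 3: 700 + 250 = 950
  stock rod 4: 625 + 250 = 875
Every load is within 1000 cm, so 4 stock rods suffice.

Yes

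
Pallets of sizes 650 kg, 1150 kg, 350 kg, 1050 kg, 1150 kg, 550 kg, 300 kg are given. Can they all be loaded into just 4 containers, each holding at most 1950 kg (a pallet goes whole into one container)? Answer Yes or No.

A valid assignment using 3 containers:
  container 1: 1150 + 650 = 1800
  container 2: 1150 + 550 = 1700
  container 3: 1050 + 350 + 300 = 1700
That uses only 3 ≤ 4, so 4 containers are enough.

Yes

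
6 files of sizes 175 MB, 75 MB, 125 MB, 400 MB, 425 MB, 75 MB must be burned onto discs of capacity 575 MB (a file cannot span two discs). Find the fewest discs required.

Total = 425 + 400 + 175 + 125 + 75 + 75 = 1275 MB.
Lower bound: ⌈1275/575⌉ = 3 discs.
A packing using 3 discs:
  disc 1: 425 + 125 = 550
  disc 2: 400 + 175 = 575
  disc 3: 75 + 75 = 150
This matches the lower bound, so 3 is optimal.

3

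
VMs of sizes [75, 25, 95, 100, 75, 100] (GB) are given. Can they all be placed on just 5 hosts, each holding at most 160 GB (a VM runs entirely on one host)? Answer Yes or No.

A valid assignment using 4 hosts:
  host 1: 100 + 25 = 125
  host 2: 100 = 100
  host 3: 95 = 95
  host 4: 75 + 75 = 150
That uses only 4 ≤ 5, so 5 hosts are enough.

Yes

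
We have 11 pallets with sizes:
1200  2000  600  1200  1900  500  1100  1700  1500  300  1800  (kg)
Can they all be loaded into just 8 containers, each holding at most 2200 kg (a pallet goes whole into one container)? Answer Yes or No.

A valid assignment using 8 containers:
  container 1: 2000 = 2000
  container 2: 1900 + 300 = 2200
  container 3: 1800 = 1800
  container 4: 1700 + 500 = 2200
  container 5: 1500 + 600 = 2100
  container 6: 1200 = 1200
  container 7: 1200 = 1200
  container 8: 1100 = 1100
Every load is within 2200 kg, so 8 containers suffice.

Yes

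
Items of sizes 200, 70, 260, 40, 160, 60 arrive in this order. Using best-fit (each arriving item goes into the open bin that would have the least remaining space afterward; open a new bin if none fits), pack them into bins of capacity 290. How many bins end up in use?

  200 → bin 1 (new)  [load 200/290]
  70 → bin 1  [load 270/290]
  260 → bin 2 (new)  [load 260/290]
  40 → bin 3 (new)  [load 40/290]
  160 → bin 3  [load 200/290]
  60 → bin 3  [load 260/290]
3 bins opened.

3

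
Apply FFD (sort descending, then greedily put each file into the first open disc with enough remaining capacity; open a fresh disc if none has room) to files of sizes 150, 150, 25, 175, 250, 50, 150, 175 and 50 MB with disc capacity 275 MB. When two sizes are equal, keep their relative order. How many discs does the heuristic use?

Sorted descending: 250, 175, 175, 150, 150, 150, 50, 50, 25.
  250 → disc 1 (new)  [load 250/275]
  175 → disc 2 (new)  [load 175/275]
  175 → disc 3 (new)  [load 175/275]
  150 → disc 4 (new)  [load 150/275]
  150 → disc 5 (new)  [load 150/275]
  150 → disc 6 (new)  [load 150/275]
  50 → disc 2  [load 225/275]
  50 → disc 2  [load 275/275]
  25 → disc 1  [load 275/275]
6 discs opened.

6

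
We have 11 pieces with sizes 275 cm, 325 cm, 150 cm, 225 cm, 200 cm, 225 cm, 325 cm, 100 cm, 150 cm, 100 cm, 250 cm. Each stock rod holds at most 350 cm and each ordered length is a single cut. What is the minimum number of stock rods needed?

Total = 325 + 325 + 275 + 250 + 225 + 225 + 200 + 150 + 150 + 100 + 100 = 2325 cm.
Lower bound: ⌈2325/350⌉ = 7 stock rods.
A packing using 8 stock rods:
  stock rod 1: 325 = 325
  stock rod 2: 325 = 325
  stock rod 3: 275 = 275
  stock rod 4: 250 + 100 = 350
  stock rod 5: 225 + 100 = 325
  stock rod 6: 225 = 225
  stock rod 7: 200 + 150 = 350
  stock rod 8: 150 = 150
No arrangement into 7 stock rods stays within capacity, so 8 is optimal.

8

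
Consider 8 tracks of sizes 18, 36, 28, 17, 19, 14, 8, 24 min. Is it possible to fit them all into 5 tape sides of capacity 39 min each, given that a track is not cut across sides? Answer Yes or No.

A valid assignment using 5 tape sides:
  side 1: 36 = 36
  side 2: 28 + 8 = 36
  side 3: 24 + 14 = 38
  side 4: 19 + 18 = 37
  side 5: 17 = 17
Every load is within 39 min, so 5 tape sides suffice.

Yes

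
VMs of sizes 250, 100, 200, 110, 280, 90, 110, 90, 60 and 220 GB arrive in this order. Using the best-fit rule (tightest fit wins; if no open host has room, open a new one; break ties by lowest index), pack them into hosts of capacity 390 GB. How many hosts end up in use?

  250 → host 1 (new)  [load 250/390]
  100 → host 1  [load 350/390]
  200 → host 2 (new)  [load 200/390]
  110 → host 2  [load 310/390]
  280 → host 3 (new)  [load 280/390]
  90 → host 3  [load 370/390]
  110 → host 4 (new)  [load 110/390]
  90 → host 4  [load 200/390]
  60 → host 2  [load 370/390]
  220 → host 5 (new)  [load 220/390]
5 hosts opened.

5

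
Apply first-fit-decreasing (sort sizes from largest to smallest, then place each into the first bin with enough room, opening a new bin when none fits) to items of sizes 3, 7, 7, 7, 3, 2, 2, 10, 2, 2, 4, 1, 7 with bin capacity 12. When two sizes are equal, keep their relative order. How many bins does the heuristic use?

Sorted descending: 10, 7, 7, 7, 7, 4, 3, 3, 2, 2, 2, 2, 1.
  10 → bin 1 (new)  [load 10/12]
  7 → bin 2 (new)  [load 7/12]
  7 → bin 3 (new)  [load 7/12]
  7 → bin 4 (new)  [load 7/12]
  7 → bin 5 (new)  [load 7/12]
  4 → bin 2  [load 11/12]
  3 → bin 3  [load 10/12]
  3 → bin 4  [load 10/12]
  2 → bin 1  [load 12/12]
  2 → bin 3  [load 12/12]
  2 → bin 4  [load 12/12]
  2 → bin 5  [load 9/12]
  1 → bin 2  [load 12/12]
5 bins opened.

5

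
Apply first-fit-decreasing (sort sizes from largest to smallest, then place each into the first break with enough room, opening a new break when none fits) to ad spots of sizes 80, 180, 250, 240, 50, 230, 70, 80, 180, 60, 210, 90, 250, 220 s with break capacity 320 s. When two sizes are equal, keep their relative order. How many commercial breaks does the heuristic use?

Sorted descending: 250, 250, 240, 230, 220, 210, 180, 180, 90, 80, 80, 70, 60, 50.
  250 → break 1 (new)  [load 250/320]
  250 → break 2 (new)  [load 250/320]
  240 → break 3 (new)  [load 240/320]
  230 → break 4 (new)  [load 230/320]
  220 → break 5 (new)  [load 220/320]
  210 → break 6 (new)  [load 210/320]
  180 → break 7 (new)  [load 180/320]
  180 → break 8 (new)  [load 180/320]
  90 → break 4  [load 320/320]
  80 → break 3  [load 320/320]
  80 → break 5  [load 300/320]
  70 → break 1  [load 320/320]
  60 → break 2  [load 310/320]
  50 → break 6  [load 260/320]
8 commercial breaks opened.

8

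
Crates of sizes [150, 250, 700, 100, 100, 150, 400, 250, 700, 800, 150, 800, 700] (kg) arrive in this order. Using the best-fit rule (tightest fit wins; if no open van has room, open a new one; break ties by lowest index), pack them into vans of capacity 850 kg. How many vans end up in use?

7

  150 → van 1 (new)  [load 150/850]
  250 → van 1  [load 400/850]
  700 → van 2 (new)  [load 700/850]
  100 → van 2  [load 800/850]
  100 → van 1  [load 500/850]
  150 → van 1  [load 650/850]
  400 → van 3 (new)  [load 400/850]
  250 → van 3  [load 650/850]
  700 → van 4 (new)  [load 700/850]
  800 → van 5 (new)  [load 800/850]
  150 → van 4  [load 850/850]
  800 → van 6 (new)  [load 800/850]
  700 → van 7 (new)  [load 700/850]
7 vans opened.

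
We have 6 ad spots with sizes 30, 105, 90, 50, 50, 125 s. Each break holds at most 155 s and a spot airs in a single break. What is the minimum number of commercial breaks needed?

3

Total = 125 + 105 + 90 + 50 + 50 + 30 = 450 s.
Lower bound: ⌈450/155⌉ = 3 commercial breaks.
A packing using 3 commercial breaks:
  break 1: 125 + 30 = 155
  break 2: 105 + 50 = 155
  break 3: 90 + 50 = 140
This matches the lower bound, so 3 is optimal.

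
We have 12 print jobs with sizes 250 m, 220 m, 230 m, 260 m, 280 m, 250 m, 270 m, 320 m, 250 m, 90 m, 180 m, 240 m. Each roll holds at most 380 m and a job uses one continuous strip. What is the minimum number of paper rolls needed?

Total = 320 + 280 + 270 + 260 + 250 + 250 + 250 + 240 + 230 + 220 + 180 + 90 = 2840 m.
Lower bound: ⌈2840/380⌉ = 8 paper rolls.
Also, 10 print jobs each exceed 190 m, and no two of those can share a roll, so at least 10 paper rolls are needed.
A packing using 11 paper rolls:
  roll 1: 320 = 320
  roll 2: 280 + 90 = 370
  roll 3: 270 = 270
  roll 4: 260 = 260
  roll 5: 250 = 250
  roll 6: 250 = 250
  roll 7: 250 = 250
  roll 8: 240 = 240
  roll 9: 230 = 230
  roll 10: 220 = 220
  roll 11: 180 = 180
No arrangement into 10 paper rolls stays within capacity, so 11 is optimal.

11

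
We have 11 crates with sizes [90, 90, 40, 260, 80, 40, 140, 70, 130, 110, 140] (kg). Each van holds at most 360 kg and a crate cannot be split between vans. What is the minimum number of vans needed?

Total = 260 + 140 + 140 + 130 + 110 + 90 + 90 + 80 + 70 + 40 + 40 = 1190 kg.
Lower bound: ⌈1190/360⌉ = 4 vans.
A packing using 4 vans:
  van 1: 260 + 90 = 350
  van 2: 140 + 140 + 80 = 360
  van 3: 130 + 110 + 90 = 330
  van 4: 70 + 40 + 40 = 150
This matches the lower bound, so 4 is optimal.

4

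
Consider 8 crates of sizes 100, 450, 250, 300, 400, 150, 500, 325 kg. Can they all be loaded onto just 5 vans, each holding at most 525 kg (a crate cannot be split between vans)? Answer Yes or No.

No

Total = 2475 kg; ⌈2475/525⌉ = 5.
The bound of 5 does not rule out 5, but exhaustive search shows no assignment into 5 vans of capacity 525 kg exists — the minimum is 6.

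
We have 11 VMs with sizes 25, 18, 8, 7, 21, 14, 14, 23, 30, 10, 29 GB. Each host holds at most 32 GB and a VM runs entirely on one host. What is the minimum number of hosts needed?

7

Total = 30 + 29 + 25 + 23 + 21 + 18 + 14 + 14 + 10 + 8 + 7 = 199 GB.
Lower bound: ⌈199/32⌉ = 7 hosts.
A packing using 7 hosts:
  host 1: 30 = 30
  host 2: 29 = 29
  host 3: 25 + 7 = 32
  host 4: 23 + 8 = 31
  host 5: 21 + 10 = 31
  host 6: 18 + 14 = 32
  host 7: 14 = 14
This matches the lower bound, so 7 is optimal.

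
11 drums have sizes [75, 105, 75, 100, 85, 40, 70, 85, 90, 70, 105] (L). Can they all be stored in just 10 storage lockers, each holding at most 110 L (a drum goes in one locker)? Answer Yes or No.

Yes

A valid assignment using 10 storage lockers:
  locker 1: 105 = 105
  locker 2: 105 = 105
  locker 3: 100 = 100
  locker 4: 90 = 90
  locker 5: 85 = 85
  locker 6: 85 = 85
  locker 7: 75 = 75
  locker 8: 75 = 75
  locker 9: 70 + 40 = 110
  locker 10: 70 = 70
Every load is within 110 L, so 10 storage lockers suffice.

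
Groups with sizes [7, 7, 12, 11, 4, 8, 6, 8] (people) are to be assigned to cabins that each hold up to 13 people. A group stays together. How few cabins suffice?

Total = 12 + 11 + 8 + 8 + 7 + 7 + 6 + 4 = 63 people.
Lower bound: ⌈63/13⌉ = 5 cabins.
Also, 6 groups each exceed 13/2 people, and no two of those can share a cabin, so at least 6 cabins are needed.
A packing using 6 cabins:
  cabin 1: 12 = 12
  cabin 2: 11 = 11
  cabin 3: 8 + 4 = 12
  cabin 4: 8 = 8
  cabin 5: 7 + 6 = 13
  cabin 6: 7 = 7
This matches the lower bound, so 6 is optimal.

6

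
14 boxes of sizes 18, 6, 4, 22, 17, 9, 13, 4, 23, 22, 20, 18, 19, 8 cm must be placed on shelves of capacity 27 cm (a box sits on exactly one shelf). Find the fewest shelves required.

Total = 23 + 22 + 22 + 20 + 19 + 18 + 18 + 17 + 13 + 9 + 8 + 6 + 4 + 4 = 203 cm.
Lower bound: ⌈203/27⌉ = 8 shelves.
A packing using 9 shelves:
  shelf 1: 23 + 4 = 27
  shelf 2: 22 + 4 = 26
  shelf 3: 22 = 22
  shelf 4: 20 + 6 = 26
  shelf 5: 19 + 8 = 27
  shelf 6: 18 + 9 = 27
  shelf 7: 18 = 18
  shelf 8: 17 = 17
  shelf 9: 13 = 13
No arrangement into 8 shelves stays within capacity, so 9 is optimal.

9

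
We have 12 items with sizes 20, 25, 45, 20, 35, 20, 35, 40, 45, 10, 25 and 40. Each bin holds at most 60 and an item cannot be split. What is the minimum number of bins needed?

Total = 45 + 45 + 40 + 40 + 35 + 35 + 25 + 25 + 20 + 20 + 20 + 10 = 360.
Lower bound: ⌈360/60⌉ = 6 bins.
A packing using 7 bins:
  bin 1: 45 + 10 = 55
  bin 2: 45 = 45
  bin 3: 40 + 20 = 60
  bin 4: 40 + 20 = 60
  bin 5: 35 + 25 = 60
  bin 6: 35 + 25 = 60
  bin 7: 20 = 20
No arrangement into 6 bins stays within capacity, so 7 is optimal.

7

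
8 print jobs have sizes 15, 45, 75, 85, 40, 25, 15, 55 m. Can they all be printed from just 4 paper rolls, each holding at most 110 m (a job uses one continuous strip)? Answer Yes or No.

Yes

A valid assignment using 4 paper rolls:
  roll 1: 85 + 25 = 110
  roll 2: 75 + 15 + 15 = 105
  roll 3: 55 + 45 = 100
  roll 4: 40 = 40
Every load is within 110 m, so 4 paper rolls suffice.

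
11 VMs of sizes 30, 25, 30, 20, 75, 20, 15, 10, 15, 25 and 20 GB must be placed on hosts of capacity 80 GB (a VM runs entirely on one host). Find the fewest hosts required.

Total = 75 + 30 + 30 + 25 + 25 + 20 + 20 + 20 + 15 + 15 + 10 = 285 GB.
Lower bound: ⌈285/80⌉ = 4 hosts.
A packing using 4 hosts:
  host 1: 75 = 75
  host 2: 30 + 30 + 20 = 80
  host 3: 25 + 25 + 20 + 10 = 80
  host 4: 20 + 15 + 15 = 50
This matches the lower bound, so 4 is optimal.

4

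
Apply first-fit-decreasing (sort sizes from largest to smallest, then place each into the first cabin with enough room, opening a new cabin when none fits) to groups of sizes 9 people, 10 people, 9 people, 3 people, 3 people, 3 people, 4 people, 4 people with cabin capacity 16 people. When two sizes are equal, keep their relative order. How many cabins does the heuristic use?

3

Sorted descending: 10, 9, 9, 4, 4, 3, 3, 3.
  10 → cabin 1 (new)  [load 10/16]
  9 → cabin 2 (new)  [load 9/16]
  9 → cabin 3 (new)  [load 9/16]
  4 → cabin 1  [load 14/16]
  4 → cabin 2  [load 13/16]
  3 → cabin 2  [load 16/16]
  3 → cabin 3  [load 12/16]
  3 → cabin 3  [load 15/16]
3 cabins opened.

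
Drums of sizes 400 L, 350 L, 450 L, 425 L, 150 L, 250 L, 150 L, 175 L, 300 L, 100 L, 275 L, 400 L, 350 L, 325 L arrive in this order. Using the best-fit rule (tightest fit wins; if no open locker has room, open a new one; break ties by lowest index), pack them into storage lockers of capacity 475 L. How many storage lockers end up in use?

  400 → locker 1 (new)  [load 400/475]
  350 → locker 2 (new)  [load 350/475]
  450 → locker 3 (new)  [load 450/475]
  425 → locker 4 (new)  [load 425/475]
  150 → locker 5 (new)  [load 150/475]
  250 → locker 5  [load 400/475]
  150 → locker 6 (new)  [load 150/475]
  175 → locker 6  [load 325/475]
  300 → locker 7 (new)  [load 300/475]
  100 → locker 2  [load 450/475]
  275 → locker 8 (new)  [load 275/475]
  400 → locker 9 (new)  [load 400/475]
  350 → locker 10 (new)  [load 350/475]
  325 → locker 11 (new)  [load 325/475]
11 storage lockers opened.

11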